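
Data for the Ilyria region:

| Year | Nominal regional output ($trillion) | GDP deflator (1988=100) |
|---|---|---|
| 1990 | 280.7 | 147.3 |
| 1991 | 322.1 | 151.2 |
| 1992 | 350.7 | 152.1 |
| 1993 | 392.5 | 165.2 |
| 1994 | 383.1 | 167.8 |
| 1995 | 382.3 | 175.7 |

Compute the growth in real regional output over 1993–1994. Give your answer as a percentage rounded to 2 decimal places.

Real regional output 1993 = 392.5/1.652 = 237.59.
Real regional output 1994 = 383.1/1.678 = 228.31.
Change = 228.31/237.59 − 1 = -0.0391.

-3.91%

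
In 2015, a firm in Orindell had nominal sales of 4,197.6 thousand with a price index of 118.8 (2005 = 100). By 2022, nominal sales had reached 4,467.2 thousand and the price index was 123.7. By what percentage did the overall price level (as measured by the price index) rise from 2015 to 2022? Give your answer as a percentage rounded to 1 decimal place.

4.1%

Price-level change = 123.7 / 118.8 − 1 = 0.0412.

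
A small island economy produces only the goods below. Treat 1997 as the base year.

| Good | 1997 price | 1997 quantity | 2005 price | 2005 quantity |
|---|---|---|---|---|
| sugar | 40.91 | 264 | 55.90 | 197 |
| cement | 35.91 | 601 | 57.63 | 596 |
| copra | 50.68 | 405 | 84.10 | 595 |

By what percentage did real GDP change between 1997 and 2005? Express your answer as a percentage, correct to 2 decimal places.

12.68%

Real GDP 1997 = Nominal GDP 1997 = 40.91·264 + 35.91·601 + 50.68·405 = 52907.55.
Real GDP 2005 (at 1997 prices) = 40.91·197 + 35.91·596 + 50.68·595 = 59616.23.
Real growth = 59616.23/52907.55 − 1 = 0.1268.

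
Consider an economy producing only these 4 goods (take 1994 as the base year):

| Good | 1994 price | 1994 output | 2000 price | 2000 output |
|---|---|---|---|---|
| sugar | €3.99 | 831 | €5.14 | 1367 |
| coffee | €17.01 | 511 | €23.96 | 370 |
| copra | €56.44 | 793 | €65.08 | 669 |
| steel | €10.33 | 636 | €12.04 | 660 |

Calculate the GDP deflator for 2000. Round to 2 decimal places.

119.62

Nominal GDP 2000 = 5.14·1367 + 23.96·370 + 65.08·669 + 12.04·660 = 67376.50.
Real GDP 2000 (at 1994 prices) = 3.99·1367 + 17.01·370 + 56.44·669 + 10.33·660 = 56324.19.
Deflator = Nominal/Real × 100 = 67376.50/56324.19 × 100 = 119.623.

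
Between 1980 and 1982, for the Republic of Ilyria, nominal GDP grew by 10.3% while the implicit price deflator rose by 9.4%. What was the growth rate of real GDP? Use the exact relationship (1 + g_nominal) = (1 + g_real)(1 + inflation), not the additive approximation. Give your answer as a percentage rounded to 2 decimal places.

0.82%

(1 + g_nom) = (1 + g_real)(1 + π), so g_real = 1.1030 / 1.0940 − 1 = 0.00823.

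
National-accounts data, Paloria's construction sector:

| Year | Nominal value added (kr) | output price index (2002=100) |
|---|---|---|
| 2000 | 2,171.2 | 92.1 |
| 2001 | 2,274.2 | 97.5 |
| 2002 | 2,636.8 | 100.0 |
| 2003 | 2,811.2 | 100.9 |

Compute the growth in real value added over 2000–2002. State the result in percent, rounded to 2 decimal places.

Real value added 2000 = 2171.2/0.921 = 2357.44.
Real value added 2002 = 2636.8/1.000 = 2636.80.
Change = 2636.80/2357.44 − 1 = 0.1185.

11.85%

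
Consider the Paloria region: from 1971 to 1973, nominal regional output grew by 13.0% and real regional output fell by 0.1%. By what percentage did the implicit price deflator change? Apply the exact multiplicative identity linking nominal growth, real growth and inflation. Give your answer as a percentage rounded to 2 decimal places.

13.11%

(1 + g_nom) = (1 + g_real)(1 + π), so π = 1.1300 / 0.9990 − 1 = 0.13113.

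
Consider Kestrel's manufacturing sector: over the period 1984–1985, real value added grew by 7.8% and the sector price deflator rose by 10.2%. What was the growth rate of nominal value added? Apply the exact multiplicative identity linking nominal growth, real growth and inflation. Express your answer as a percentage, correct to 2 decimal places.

18.80%

(1 + g_nom) = (1 + g_real)(1 + π) = 1.0780 × 1.1020 = 1.18796.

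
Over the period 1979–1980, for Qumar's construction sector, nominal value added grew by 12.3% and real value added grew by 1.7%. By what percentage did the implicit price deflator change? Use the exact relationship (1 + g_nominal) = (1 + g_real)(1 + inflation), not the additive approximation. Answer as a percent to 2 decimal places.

10.42%

(1 + g_nom) = (1 + g_real)(1 + π), so π = 1.1230 / 1.0170 − 1 = 0.10423.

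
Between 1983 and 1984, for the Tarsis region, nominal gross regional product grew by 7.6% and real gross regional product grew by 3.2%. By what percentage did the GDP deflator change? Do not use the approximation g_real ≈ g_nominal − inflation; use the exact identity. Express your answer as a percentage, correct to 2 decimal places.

(1 + g_nom) = (1 + g_real)(1 + π), so π = 1.0760 / 1.0320 − 1 = 0.04264.

4.26%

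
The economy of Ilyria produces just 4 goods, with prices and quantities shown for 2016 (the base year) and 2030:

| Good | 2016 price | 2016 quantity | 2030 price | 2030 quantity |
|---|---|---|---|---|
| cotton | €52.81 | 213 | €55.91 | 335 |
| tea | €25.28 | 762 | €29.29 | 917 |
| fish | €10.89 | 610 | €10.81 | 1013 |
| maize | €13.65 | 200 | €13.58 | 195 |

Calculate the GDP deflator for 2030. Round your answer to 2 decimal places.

Nominal GDP 2030 = 55.91·335 + 29.29·917 + 10.81·1013 + 13.58·195 = 59187.41.
Real GDP 2030 (at 2016 prices) = 52.81·335 + 25.28·917 + 10.89·1013 + 13.65·195 = 54566.43.
Deflator = Nominal/Real × 100 = 59187.41/54566.43 × 100 = 108.469.

108.47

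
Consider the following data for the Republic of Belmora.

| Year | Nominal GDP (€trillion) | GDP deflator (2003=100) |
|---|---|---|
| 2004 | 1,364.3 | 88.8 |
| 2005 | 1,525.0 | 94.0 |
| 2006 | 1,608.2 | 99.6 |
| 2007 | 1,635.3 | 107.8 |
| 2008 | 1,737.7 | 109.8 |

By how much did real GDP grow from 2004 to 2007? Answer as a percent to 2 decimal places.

Real GDP 2004 = 1364.3/0.888 = 1536.37.
Real GDP 2007 = 1635.3/1.078 = 1516.98.
Change = 1516.98/1536.37 − 1 = -0.0126.

-1.26%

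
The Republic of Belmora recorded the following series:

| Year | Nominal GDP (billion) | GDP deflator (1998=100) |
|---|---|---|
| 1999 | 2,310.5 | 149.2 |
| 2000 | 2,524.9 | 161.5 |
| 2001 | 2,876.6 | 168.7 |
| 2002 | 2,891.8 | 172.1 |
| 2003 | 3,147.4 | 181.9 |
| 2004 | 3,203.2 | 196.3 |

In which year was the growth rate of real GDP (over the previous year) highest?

2000: real = 2524.9/1.615 = 1563.41; growth vs 1999 (1548.59) = 0.96%.
2001: real = 2876.6/1.687 = 1705.16; growth vs 2000 (1563.41) = 9.07%.
2002: real = 2891.8/1.721 = 1680.30; growth vs 2001 (1705.16) = -1.46%.
2003: real = 3147.4/1.819 = 1730.29; growth vs 2002 (1680.30) = 2.98%.
2004: real = 3203.2/1.963 = 1631.79; growth vs 2003 (1730.29) = -5.69%.

2001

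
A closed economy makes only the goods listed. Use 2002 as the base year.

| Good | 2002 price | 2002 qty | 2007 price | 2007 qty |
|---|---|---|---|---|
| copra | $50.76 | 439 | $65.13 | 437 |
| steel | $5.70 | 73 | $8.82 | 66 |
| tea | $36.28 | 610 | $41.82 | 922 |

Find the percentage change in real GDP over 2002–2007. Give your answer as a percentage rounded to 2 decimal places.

Real GDP 2002 = Nominal GDP 2002 = 50.76·439 + 5.70·73 + 36.28·610 = 44830.54.
Real GDP 2007 (at 2002 prices) = 50.76·437 + 5.70·66 + 36.28·922 = 56008.48.
Real growth = 56008.48/44830.54 − 1 = 0.2493.

24.93%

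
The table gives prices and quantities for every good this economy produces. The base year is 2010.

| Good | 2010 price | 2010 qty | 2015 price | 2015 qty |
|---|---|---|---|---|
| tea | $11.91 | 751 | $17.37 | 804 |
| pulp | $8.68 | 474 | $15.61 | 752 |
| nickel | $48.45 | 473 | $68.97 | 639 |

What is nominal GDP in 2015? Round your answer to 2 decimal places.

Nominal GDP 2015 = Σ (p_2015 × q_2015) = 17.37·804 + 15.61·752 + 68.97·639 = 69776.03.

$69776.03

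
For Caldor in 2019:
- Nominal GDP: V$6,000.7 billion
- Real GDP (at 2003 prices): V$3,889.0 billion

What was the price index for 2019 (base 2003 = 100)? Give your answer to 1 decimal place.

price index = (Nominal / Real) × 100 = 6000.7 / 3889.0 × 100 = 154.30.

154.3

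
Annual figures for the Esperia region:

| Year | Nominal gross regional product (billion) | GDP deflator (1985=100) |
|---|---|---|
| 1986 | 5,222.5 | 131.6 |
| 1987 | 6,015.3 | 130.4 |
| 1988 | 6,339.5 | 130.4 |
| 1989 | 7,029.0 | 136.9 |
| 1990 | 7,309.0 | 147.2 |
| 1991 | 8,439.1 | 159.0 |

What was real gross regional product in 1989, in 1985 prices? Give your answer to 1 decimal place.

Real gross regional product 1989 = 7029.0 / 1.369 = 5134.40.

5,134.4 billion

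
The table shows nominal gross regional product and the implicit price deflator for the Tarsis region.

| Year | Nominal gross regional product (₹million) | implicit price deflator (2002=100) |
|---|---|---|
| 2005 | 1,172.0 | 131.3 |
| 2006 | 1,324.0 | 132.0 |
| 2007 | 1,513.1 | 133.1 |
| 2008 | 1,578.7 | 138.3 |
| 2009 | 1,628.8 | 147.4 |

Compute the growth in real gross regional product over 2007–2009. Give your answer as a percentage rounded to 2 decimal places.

Real gross regional product 2007 = 1513.1/1.331 = 1136.81.
Real gross regional product 2009 = 1628.8/1.474 = 1105.02.
Change = 1105.02/1136.81 − 1 = -0.0280.

-2.80%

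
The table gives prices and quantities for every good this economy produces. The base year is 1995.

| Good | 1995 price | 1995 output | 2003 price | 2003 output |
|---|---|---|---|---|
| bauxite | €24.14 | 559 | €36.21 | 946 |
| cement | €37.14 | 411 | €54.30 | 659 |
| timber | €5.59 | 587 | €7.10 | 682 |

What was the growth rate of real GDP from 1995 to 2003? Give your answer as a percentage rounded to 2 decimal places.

59.56%

Real GDP 1995 = Nominal GDP 1995 = 24.14·559 + 37.14·411 + 5.59·587 = 32040.13.
Real GDP 2003 (at 1995 prices) = 24.14·946 + 37.14·659 + 5.59·682 = 51124.08.
Real growth = 51124.08/32040.13 − 1 = 0.5956.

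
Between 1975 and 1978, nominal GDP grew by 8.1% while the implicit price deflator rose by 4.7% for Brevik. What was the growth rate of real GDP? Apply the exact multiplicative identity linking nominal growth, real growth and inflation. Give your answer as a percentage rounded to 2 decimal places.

(1 + g_nom) = (1 + g_real)(1 + π), so g_real = 1.0810 / 1.0470 − 1 = 0.03247.

3.25%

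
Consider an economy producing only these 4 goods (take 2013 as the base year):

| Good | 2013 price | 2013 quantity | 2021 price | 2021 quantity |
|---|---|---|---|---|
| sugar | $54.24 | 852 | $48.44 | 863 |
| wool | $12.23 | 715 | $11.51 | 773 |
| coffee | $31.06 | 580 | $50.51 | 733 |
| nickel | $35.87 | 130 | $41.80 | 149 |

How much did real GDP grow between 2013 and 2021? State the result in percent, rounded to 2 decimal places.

Real GDP 2013 = Nominal GDP 2013 = 54.24·852 + 12.23·715 + 31.06·580 + 35.87·130 = 77634.83.
Real GDP 2021 (at 2013 prices) = 54.24·863 + 12.23·773 + 31.06·733 + 35.87·149 = 84374.52.
Real growth = 84374.52/77634.83 − 1 = 0.0868.

8.68%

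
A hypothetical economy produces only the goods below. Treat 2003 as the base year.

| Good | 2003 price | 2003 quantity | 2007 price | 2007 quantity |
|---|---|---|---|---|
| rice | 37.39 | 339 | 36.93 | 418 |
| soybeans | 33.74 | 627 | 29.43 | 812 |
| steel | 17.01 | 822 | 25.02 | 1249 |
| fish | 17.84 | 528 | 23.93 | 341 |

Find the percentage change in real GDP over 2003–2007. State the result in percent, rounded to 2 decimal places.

Real GDP 2003 = Nominal GDP 2003 = 37.39·339 + 33.74·627 + 17.01·822 + 17.84·528 = 57231.93.
Real GDP 2007 (at 2003 prices) = 37.39·418 + 33.74·812 + 17.01·1249 + 17.84·341 = 70354.83.
Real growth = 70354.83/57231.93 − 1 = 0.2293.

22.93%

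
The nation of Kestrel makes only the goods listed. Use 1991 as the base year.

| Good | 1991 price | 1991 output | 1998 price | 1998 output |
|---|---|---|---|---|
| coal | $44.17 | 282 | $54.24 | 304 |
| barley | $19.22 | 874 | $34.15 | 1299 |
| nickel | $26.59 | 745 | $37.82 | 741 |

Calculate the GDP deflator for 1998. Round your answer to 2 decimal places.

Nominal GDP 1998 = 54.24·304 + 34.15·1299 + 37.82·741 = 88874.43.
Real GDP 1998 (at 1991 prices) = 44.17·304 + 19.22·1299 + 26.59·741 = 58097.65.
Deflator = Nominal/Real × 100 = 88874.43/58097.65 × 100 = 152.974.

152.97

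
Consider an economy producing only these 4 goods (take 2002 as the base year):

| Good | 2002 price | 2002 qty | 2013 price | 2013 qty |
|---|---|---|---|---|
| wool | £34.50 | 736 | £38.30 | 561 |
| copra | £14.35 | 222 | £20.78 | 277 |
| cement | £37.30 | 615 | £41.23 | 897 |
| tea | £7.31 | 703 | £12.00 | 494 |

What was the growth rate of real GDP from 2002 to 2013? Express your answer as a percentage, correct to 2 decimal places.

Real GDP 2002 = Nominal GDP 2002 = 34.50·736 + 14.35·222 + 37.30·615 + 7.31·703 = 56656.13.
Real GDP 2013 (at 2002 prices) = 34.50·561 + 14.35·277 + 37.30·897 + 7.31·494 = 60398.69.
Real growth = 60398.69/56656.13 − 1 = 0.0661.

6.61%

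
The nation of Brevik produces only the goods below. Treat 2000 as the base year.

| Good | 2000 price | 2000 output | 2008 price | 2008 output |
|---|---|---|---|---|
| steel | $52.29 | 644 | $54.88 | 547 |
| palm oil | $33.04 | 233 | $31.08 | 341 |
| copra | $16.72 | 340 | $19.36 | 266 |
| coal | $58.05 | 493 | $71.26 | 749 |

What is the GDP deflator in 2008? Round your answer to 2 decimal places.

Nominal GDP 2008 = 54.88·547 + 31.08·341 + 19.36·266 + 71.26·749 = 99141.14.
Real GDP 2008 (at 2000 prices) = 52.29·547 + 33.04·341 + 16.72·266 + 58.05·749 = 87796.24.
Deflator = Nominal/Real × 100 = 99141.14/87796.24 × 100 = 112.922.

112.92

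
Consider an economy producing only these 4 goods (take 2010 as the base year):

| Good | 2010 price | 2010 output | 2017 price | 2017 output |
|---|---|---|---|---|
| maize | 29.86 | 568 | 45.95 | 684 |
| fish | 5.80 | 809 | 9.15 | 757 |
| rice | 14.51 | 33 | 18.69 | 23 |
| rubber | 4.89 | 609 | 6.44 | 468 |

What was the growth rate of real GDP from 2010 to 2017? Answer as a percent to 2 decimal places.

Real GDP 2010 = Nominal GDP 2010 = 29.86·568 + 5.80·809 + 14.51·33 + 4.89·609 = 25109.52.
Real GDP 2017 (at 2010 prices) = 29.86·684 + 5.80·757 + 14.51·23 + 4.89·468 = 27437.09.
Real growth = 27437.09/25109.52 − 1 = 0.0927.

9.27%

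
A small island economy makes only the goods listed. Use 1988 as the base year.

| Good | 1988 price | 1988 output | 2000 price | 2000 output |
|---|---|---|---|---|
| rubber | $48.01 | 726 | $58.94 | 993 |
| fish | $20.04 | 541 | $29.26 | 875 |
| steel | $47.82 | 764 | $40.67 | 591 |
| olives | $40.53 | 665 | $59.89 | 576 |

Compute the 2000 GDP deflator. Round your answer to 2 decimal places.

Nominal GDP 2000 = 58.94·993 + 29.26·875 + 40.67·591 + 59.89·576 = 142662.53.
Real GDP 2000 (at 1988 prices) = 48.01·993 + 20.04·875 + 47.82·591 + 40.53·576 = 116815.83.
Deflator = Nominal/Real × 100 = 142662.53/116815.83 × 100 = 122.126.

122.13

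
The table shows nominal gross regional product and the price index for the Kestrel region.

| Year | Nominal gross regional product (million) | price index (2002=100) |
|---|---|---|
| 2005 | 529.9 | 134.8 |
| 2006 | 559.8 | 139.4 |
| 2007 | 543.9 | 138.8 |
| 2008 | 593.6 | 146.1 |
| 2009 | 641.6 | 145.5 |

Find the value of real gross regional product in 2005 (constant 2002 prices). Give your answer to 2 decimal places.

393.10 million

Real gross regional product 2005 = 529.9 / 1.348 = 393.10.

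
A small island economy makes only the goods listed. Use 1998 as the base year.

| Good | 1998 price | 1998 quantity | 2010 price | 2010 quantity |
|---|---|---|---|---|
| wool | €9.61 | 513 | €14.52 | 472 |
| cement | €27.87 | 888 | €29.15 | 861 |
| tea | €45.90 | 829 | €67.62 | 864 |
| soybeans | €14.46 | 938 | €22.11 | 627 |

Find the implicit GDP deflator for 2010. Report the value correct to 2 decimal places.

Nominal GDP 2010 = 14.52·472 + 29.15·861 + 67.62·864 + 22.11·627 = 104238.24.
Real GDP 2010 (at 1998 prices) = 9.61·472 + 27.87·861 + 45.90·864 + 14.46·627 = 77256.01.
Deflator = Nominal/Real × 100 = 104238.24/77256.01 × 100 = 134.926.

134.93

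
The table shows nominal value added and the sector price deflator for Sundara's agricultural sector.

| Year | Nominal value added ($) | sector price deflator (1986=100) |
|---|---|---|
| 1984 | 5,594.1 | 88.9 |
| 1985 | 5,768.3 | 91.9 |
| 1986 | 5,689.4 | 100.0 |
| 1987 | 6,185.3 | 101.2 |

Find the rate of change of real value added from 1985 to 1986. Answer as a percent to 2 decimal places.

-9.36%

Real value added 1985 = 5768.3/0.919 = 6276.71.
Real value added 1986 = 5689.4/1.000 = 5689.40.
Change = 5689.40/6276.71 − 1 = -0.0936.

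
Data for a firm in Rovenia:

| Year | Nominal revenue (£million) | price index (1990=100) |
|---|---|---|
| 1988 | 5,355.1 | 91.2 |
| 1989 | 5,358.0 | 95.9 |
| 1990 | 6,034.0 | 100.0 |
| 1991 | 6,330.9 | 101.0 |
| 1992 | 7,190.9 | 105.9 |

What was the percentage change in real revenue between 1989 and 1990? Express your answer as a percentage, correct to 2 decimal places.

Real revenue 1989 = 5358.0/0.959 = 5587.07.
Real revenue 1990 = 6034.0/1.000 = 6034.00.
Change = 6034.00/5587.07 − 1 = 0.0800.

8.00%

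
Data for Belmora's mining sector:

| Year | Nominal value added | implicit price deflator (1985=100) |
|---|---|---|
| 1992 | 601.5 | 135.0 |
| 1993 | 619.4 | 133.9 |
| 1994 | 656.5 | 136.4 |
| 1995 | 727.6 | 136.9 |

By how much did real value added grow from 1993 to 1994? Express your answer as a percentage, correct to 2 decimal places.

4.05%

Real value added 1993 = 619.4/1.339 = 462.58.
Real value added 1994 = 656.5/1.364 = 481.30.
Change = 481.30/462.58 − 1 = 0.0405.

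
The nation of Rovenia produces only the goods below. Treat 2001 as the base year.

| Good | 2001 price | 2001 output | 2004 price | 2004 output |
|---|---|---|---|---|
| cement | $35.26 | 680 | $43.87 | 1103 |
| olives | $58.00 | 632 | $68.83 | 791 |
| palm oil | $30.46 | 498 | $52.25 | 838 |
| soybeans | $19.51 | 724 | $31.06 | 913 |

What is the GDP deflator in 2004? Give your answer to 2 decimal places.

136.59

Nominal GDP 2004 = 43.87·1103 + 68.83·791 + 52.25·838 + 31.06·913 = 174976.42.
Real GDP 2004 (at 2001 prices) = 35.26·1103 + 58.00·791 + 30.46·838 + 19.51·913 = 128107.89.
Deflator = Nominal/Real × 100 = 174976.42/128107.89 × 100 = 136.585.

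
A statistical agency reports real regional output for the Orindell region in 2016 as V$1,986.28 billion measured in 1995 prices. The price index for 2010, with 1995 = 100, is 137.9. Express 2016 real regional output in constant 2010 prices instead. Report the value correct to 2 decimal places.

V$2,739.08 billion

Real regional output in 2010 prices = Real regional output in 1995 prices × (P_2010/P_1995) = 1986.28 × 1.379 = 2739.08.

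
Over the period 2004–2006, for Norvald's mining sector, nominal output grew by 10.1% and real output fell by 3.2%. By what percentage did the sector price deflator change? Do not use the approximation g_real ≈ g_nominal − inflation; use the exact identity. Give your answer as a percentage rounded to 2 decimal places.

13.74%

(1 + g_nom) = (1 + g_real)(1 + π), so π = 1.1010 / 0.9680 − 1 = 0.13740.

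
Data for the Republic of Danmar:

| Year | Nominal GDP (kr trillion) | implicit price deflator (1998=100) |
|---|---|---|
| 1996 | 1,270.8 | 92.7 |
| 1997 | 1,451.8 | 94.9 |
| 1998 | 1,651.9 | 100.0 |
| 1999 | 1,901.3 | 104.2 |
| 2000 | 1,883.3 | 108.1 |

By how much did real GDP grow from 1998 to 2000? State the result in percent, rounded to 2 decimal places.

Real GDP 1998 = 1651.9/1.000 = 1651.90.
Real GDP 2000 = 1883.3/1.081 = 1742.18.
Change = 1742.18/1651.90 − 1 = 0.0547.

5.47%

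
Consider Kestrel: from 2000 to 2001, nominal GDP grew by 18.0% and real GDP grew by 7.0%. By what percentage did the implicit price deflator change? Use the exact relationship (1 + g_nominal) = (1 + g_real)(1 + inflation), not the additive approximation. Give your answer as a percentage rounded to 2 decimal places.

10.28%

(1 + g_nom) = (1 + g_real)(1 + π), so π = 1.1800 / 1.0700 − 1 = 0.10280.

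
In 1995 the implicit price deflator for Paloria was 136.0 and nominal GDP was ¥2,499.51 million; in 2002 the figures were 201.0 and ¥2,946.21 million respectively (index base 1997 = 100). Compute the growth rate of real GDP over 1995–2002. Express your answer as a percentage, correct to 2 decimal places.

Deflate each year: 1995 → 2499.51/1.360 = 1837.88; 2002 → 2946.21/2.010 = 1465.78.
So real GDP changed by 1465.78/1837.88 − 1 = -0.2025, i.e. -20.25%.

-20.25%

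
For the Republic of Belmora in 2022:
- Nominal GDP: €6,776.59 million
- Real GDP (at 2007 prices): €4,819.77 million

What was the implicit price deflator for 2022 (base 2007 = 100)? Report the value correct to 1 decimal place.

implicit price deflator = (Nominal / Real) × 100 = 6776.59 / 4819.77 × 100 = 140.60.

140.6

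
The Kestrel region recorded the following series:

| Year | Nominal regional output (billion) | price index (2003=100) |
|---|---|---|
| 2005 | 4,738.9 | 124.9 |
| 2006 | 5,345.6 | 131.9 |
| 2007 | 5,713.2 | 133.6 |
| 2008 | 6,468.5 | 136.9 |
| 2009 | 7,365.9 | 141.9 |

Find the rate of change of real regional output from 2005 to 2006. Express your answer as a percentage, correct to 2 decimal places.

Real regional output 2005 = 4738.9/1.249 = 3794.16.
Real regional output 2006 = 5345.6/1.319 = 4052.77.
Change = 4052.77/3794.16 − 1 = 0.0682.

6.82%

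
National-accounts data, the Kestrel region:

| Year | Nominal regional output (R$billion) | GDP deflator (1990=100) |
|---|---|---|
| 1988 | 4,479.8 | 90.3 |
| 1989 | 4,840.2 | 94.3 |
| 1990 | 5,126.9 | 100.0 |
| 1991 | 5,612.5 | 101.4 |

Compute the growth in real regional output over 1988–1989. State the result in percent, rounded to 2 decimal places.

Real regional output 1988 = 4479.8/0.903 = 4961.02.
Real regional output 1989 = 4840.2/0.943 = 5132.77.
Change = 5132.77/4961.02 − 1 = 0.0346.

3.46%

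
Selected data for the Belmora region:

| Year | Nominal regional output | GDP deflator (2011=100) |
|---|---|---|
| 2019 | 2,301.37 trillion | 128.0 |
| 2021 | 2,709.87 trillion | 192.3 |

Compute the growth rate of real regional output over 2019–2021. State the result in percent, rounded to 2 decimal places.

-21.62%

Real regional output 2019 = 2301.37 / 1.280 = 1797.95.
Real regional output 2021 = 2709.87 / 1.923 = 1409.19.
Real growth = 1409.19 / 1797.95 − 1 = -0.2162.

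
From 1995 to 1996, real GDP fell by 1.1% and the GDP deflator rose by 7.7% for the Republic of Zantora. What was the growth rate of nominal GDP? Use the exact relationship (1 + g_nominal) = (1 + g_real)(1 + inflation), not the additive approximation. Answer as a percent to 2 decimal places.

(1 + g_nom) = (1 + g_real)(1 + π) = 0.9890 × 1.0770 = 1.06515.

6.52%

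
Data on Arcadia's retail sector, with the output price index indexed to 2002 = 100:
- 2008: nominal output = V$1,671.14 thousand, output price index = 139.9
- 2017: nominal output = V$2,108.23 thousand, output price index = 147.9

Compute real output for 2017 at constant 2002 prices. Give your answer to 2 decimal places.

Real output = Nominal / (output price index/100) = 2108.23 / 1.479 = 1425.44.

V$1,425.44 thousand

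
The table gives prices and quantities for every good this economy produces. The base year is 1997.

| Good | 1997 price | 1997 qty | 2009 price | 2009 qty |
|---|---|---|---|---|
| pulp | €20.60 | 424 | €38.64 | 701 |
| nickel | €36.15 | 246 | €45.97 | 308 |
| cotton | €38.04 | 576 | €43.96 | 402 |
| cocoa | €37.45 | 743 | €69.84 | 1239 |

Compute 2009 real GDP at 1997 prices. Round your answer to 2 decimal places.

Real GDP 2009 = Σ (p_1997 × q_2009) = 20.60·701 + 36.15·308 + 38.04·402 + 37.45·1239 = 87267.43.

€87267.43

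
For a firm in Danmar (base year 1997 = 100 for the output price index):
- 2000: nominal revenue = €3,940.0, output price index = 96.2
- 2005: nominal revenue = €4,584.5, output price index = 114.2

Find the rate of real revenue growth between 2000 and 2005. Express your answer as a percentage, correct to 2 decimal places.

-1.98%

Deflate each year: 2000 → 3940.0/0.962 = 4095.63; 2005 → 4584.5/1.142 = 4014.45.
So real revenue changed by 4014.45/4095.63 − 1 = -0.0198, i.e. -1.98%.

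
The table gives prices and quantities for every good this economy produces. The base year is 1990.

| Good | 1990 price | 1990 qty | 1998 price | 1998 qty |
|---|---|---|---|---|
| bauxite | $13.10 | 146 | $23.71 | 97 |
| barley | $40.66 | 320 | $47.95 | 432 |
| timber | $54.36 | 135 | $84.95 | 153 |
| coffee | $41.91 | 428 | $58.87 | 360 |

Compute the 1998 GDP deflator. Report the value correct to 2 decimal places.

Nominal GDP 1998 = 23.71·97 + 47.95·432 + 84.95·153 + 58.87·360 = 57204.82.
Real GDP 1998 (at 1990 prices) = 13.10·97 + 40.66·432 + 54.36·153 + 41.91·360 = 42240.50.
Deflator = Nominal/Real × 100 = 57204.82/42240.50 × 100 = 135.426.

135.43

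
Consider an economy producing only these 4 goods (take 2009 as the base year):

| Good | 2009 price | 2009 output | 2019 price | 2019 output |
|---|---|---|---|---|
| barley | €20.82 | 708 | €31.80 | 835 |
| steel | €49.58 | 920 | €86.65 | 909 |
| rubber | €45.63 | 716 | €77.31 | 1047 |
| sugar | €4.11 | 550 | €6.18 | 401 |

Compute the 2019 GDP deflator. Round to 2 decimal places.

Nominal GDP 2019 = 31.80·835 + 86.65·909 + 77.31·1047 + 6.18·401 = 188739.60.
Real GDP 2019 (at 2009 prices) = 20.82·835 + 49.58·909 + 45.63·1047 + 4.11·401 = 111875.64.
Deflator = Nominal/Real × 100 = 188739.60/111875.64 × 100 = 168.705.

168.70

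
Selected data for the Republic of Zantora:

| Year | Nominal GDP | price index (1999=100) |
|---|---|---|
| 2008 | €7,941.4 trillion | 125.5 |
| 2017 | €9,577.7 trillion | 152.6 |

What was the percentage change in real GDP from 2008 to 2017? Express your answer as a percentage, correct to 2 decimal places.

-0.81%

Real GDP 2008 = 7941.4 / 1.255 = 6327.81.
Real GDP 2017 = 9577.7 / 1.526 = 6276.34.
Real growth = 6276.34 / 6327.81 − 1 = -0.0081.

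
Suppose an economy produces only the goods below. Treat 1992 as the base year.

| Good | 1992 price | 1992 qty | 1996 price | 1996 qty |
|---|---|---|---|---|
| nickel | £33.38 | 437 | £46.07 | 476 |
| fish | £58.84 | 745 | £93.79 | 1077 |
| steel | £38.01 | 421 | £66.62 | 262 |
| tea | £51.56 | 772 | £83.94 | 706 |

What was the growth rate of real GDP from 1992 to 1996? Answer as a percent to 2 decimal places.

Real GDP 1992 = Nominal GDP 1992 = 33.38·437 + 58.84·745 + 38.01·421 + 51.56·772 = 114229.39.
Real GDP 1996 (at 1992 prices) = 33.38·476 + 58.84·1077 + 38.01·262 + 51.56·706 = 125619.54.
Real growth = 125619.54/114229.39 − 1 = 0.0997.

9.97%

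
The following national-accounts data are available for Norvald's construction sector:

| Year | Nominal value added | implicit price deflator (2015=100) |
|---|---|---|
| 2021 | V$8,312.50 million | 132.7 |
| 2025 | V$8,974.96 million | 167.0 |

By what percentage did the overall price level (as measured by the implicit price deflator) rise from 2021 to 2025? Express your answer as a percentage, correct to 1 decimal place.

Price-level change = 167.0 / 132.7 − 1 = 0.2585.

25.8%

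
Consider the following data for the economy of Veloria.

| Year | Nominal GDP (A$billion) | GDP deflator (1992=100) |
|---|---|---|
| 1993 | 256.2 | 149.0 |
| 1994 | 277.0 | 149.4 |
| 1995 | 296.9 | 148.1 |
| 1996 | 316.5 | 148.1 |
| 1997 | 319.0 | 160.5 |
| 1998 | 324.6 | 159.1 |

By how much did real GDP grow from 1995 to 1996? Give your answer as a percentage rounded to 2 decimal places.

6.60%

Real GDP 1995 = 296.9/1.481 = 200.47.
Real GDP 1996 = 316.5/1.481 = 213.71.
Change = 213.71/200.47 − 1 = 0.0660.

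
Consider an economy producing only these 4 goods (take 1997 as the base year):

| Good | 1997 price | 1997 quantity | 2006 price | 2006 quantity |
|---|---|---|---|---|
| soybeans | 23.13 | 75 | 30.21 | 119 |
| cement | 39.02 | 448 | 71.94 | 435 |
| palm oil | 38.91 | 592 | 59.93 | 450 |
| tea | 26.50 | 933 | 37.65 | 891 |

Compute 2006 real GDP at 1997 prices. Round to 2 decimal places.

Real GDP 2006 = Σ (p_1997 × q_2006) = 23.13·119 + 39.02·435 + 38.91·450 + 26.50·891 = 60847.17.

60847.17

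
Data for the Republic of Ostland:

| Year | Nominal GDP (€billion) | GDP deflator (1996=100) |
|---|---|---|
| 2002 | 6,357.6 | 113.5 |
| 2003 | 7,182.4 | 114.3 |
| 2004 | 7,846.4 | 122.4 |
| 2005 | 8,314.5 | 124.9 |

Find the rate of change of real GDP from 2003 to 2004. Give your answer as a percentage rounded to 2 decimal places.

2.02%

Real GDP 2003 = 7182.4/1.143 = 6283.81.
Real GDP 2004 = 7846.4/1.224 = 6410.46.
Change = 6410.46/6283.81 − 1 = 0.0202.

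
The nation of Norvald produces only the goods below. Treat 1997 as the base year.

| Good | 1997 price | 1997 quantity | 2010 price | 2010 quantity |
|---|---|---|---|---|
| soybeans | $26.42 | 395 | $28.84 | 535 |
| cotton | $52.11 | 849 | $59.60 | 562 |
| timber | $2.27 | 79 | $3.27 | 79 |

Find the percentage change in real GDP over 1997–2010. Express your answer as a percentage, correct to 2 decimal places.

-20.52%

Real GDP 1997 = Nominal GDP 1997 = 26.42·395 + 52.11·849 + 2.27·79 = 54856.62.
Real GDP 2010 (at 1997 prices) = 26.42·535 + 52.11·562 + 2.27·79 = 43599.85.
Real growth = 43599.85/54856.62 − 1 = -0.2052.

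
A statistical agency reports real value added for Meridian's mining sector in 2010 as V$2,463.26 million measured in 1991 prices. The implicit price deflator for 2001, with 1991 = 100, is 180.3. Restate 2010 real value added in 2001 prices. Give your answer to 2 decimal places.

Real value added in 2001 prices = Real value added in 1991 prices × (P_2001/P_1991) = 2463.26 × 1.803 = 4441.26.

V$4,441.26 million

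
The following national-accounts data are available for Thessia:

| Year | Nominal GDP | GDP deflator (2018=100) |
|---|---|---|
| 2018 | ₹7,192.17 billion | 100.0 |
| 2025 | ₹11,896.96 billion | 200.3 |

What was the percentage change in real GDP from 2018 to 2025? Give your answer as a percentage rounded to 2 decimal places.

Real GDP 2018 = 7192.17 / 1.000 = 7192.17.
Real GDP 2025 = 11896.96 / 2.003 = 5939.57.
Real growth = 5939.57 / 7192.17 − 1 = -0.1742.

-17.42%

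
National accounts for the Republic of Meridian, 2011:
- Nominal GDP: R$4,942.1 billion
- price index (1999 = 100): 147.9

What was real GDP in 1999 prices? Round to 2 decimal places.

R$3,341.51 billion

Real GDP = Nominal / (price index/100) = 4942.1 / 1.479 = 3341.51.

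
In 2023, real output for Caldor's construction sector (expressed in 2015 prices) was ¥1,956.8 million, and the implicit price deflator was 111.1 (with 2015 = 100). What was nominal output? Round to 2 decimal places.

Nominal output = Real × (implicit price deflator/100) = 1956.8 × 1.111 = 2174.00.

¥2,174.00 million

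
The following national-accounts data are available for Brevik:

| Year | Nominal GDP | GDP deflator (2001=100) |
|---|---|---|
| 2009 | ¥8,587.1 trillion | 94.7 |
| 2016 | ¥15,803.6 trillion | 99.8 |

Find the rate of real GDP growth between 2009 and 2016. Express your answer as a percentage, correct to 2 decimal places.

Real GDP 2009 = 8587.1 / 0.947 = 9067.69.
Real GDP 2016 = 15803.6 / 0.998 = 15835.27.
Real growth = 15835.27 / 9067.69 − 1 = 0.7463.

74.63%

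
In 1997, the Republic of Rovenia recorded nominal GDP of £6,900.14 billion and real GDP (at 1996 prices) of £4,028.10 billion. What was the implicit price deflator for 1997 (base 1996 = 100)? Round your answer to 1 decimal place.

171.3

implicit price deflator = (Nominal / Real) × 100 = 6900.14 / 4028.10 × 100 = 171.30.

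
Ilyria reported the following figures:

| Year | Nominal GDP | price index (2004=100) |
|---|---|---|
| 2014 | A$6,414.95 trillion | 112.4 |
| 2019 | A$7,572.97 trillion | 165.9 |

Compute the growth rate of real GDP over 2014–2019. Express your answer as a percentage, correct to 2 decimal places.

-20.02%

Deflate each year: 2014 → 6414.95/1.124 = 5707.25; 2019 → 7572.97/1.659 = 4564.78.
So real GDP changed by 4564.78/5707.25 − 1 = -0.2002, i.e. -20.02%.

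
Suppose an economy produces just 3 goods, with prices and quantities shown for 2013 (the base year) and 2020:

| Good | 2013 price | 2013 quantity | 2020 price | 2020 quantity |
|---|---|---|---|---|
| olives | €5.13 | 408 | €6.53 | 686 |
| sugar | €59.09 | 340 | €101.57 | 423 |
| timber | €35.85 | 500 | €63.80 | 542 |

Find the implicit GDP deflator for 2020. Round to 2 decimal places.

Nominal GDP 2020 = 6.53·686 + 101.57·423 + 63.80·542 = 82023.29.
Real GDP 2020 (at 2013 prices) = 5.13·686 + 59.09·423 + 35.85·542 = 47944.95.
Deflator = Nominal/Real × 100 = 82023.29/47944.95 × 100 = 171.078.

171.08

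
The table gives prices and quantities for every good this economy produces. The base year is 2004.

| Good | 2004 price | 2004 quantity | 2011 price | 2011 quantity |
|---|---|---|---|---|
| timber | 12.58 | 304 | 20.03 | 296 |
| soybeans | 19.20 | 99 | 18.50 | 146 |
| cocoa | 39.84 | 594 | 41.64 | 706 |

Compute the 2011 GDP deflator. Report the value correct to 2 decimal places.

Nominal GDP 2011 = 20.03·296 + 18.50·146 + 41.64·706 = 38027.72.
Real GDP 2011 (at 2004 prices) = 12.58·296 + 19.20·146 + 39.84·706 = 34653.92.
Deflator = Nominal/Real × 100 = 38027.72/34653.92 × 100 = 109.736.

109.74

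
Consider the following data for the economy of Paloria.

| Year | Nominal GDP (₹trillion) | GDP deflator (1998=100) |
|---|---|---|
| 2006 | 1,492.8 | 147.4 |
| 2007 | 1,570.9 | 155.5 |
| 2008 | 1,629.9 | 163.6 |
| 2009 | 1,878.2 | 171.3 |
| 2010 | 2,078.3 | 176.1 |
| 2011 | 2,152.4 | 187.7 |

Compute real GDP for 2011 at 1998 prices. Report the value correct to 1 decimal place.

Real GDP 2011 = 2152.4 / 1.877 = 1146.72.

₹1,146.7 trillion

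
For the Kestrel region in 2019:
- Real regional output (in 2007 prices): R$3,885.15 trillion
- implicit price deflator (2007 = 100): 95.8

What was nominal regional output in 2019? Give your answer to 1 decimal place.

Nominal regional output = Real × (implicit price deflator/100) = 3885.15 × 0.958 = 3721.97.

R$3,722.0 trillion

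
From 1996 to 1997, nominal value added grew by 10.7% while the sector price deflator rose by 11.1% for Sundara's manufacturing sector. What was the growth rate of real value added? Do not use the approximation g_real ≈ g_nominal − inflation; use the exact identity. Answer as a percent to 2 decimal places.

(1 + g_nom) = (1 + g_real)(1 + π), so g_real = 1.1070 / 1.1110 − 1 = -0.00360.

-0.36%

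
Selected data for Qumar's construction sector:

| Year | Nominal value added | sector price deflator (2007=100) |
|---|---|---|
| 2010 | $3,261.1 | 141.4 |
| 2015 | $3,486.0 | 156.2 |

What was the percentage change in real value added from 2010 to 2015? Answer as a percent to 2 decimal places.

-3.23%

Real value added 2010 = 3261.1 / 1.414 = 2306.29.
Real value added 2015 = 3486.0 / 1.562 = 2231.75.
Real growth = 2231.75 / 2306.29 − 1 = -0.0323.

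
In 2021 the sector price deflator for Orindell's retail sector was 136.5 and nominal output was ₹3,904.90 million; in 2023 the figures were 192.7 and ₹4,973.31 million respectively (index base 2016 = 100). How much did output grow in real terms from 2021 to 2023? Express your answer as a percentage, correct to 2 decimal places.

-9.78%

Deflate each year: 2021 → 3904.90/1.365 = 2860.73; 2023 → 4973.31/1.927 = 2580.86.
So real output changed by 2580.86/2860.73 − 1 = -0.0978, i.e. -9.78%.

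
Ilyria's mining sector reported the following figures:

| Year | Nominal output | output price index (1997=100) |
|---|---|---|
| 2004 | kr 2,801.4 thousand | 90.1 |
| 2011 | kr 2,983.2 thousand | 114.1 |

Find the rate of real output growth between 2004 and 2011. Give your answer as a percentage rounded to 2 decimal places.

-15.91%

Deflate each year: 2004 → 2801.4/0.901 = 3109.21; 2011 → 2983.2/1.141 = 2614.55.
So real output changed by 2614.55/3109.21 − 1 = -0.1591, i.e. -15.91%.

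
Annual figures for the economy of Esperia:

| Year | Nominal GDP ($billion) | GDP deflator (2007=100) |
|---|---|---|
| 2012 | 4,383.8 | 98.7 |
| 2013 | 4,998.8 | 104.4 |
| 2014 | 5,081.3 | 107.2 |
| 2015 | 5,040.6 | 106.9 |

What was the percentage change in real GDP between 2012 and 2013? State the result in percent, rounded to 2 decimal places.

Real GDP 2012 = 4383.8/0.987 = 4441.54.
Real GDP 2013 = 4998.8/1.044 = 4788.12.
Change = 4788.12/4441.54 − 1 = 0.0780.

7.80%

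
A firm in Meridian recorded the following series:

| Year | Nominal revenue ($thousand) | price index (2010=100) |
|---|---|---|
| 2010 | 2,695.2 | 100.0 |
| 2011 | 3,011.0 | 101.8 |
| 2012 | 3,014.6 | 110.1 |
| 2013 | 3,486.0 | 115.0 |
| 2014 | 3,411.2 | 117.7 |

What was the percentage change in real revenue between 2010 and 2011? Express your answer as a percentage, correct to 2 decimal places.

Real revenue 2010 = 2695.2/1.000 = 2695.20.
Real revenue 2011 = 3011.0/1.018 = 2957.76.
Change = 2957.76/2695.20 − 1 = 0.0974.

9.74%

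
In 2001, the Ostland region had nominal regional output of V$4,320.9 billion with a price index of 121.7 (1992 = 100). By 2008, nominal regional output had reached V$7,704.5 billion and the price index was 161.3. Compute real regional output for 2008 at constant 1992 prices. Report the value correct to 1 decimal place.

V$4,776.5 billion

Real regional output = Nominal / (price index/100) = 7704.5 / 1.613 = 4776.50.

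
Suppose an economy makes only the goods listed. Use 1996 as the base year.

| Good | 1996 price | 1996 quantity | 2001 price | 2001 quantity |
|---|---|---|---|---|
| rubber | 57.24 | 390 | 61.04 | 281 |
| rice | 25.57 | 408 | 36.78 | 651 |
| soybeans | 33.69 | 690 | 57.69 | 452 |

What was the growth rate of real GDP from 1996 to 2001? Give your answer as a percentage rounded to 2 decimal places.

Real GDP 1996 = Nominal GDP 1996 = 57.24·390 + 25.57·408 + 33.69·690 = 56002.26.
Real GDP 2001 (at 1996 prices) = 57.24·281 + 25.57·651 + 33.69·452 = 47958.39.
Real growth = 47958.39/56002.26 − 1 = -0.1436.

-14.36%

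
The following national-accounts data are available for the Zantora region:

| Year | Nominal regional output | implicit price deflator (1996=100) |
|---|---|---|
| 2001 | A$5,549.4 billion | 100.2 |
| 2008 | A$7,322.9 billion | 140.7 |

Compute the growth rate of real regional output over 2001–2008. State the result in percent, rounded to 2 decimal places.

-6.03%

Real regional output 2001 = 5549.4 / 1.002 = 5538.32.
Real regional output 2008 = 7322.9 / 1.407 = 5204.62.
Real growth = 5204.62 / 5538.32 − 1 = -0.0603.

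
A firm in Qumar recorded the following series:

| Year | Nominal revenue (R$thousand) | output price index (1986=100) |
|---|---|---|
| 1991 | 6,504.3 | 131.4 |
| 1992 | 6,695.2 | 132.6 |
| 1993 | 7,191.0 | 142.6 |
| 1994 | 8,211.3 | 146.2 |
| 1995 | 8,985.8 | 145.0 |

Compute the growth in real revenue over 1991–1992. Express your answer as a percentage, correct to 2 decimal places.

Real revenue 1991 = 6504.3/1.314 = 4950.00.
Real revenue 1992 = 6695.2/1.326 = 5049.17.
Change = 5049.17/4950.00 − 1 = 0.0200.

2.00%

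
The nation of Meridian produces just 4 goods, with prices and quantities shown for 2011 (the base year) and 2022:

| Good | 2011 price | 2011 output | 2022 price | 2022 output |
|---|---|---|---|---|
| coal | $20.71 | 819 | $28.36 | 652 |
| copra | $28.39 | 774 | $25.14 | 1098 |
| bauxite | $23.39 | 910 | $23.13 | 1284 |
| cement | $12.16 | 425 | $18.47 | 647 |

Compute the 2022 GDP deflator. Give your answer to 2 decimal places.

106.26

Nominal GDP 2022 = 28.36·652 + 25.14·1098 + 23.13·1284 + 18.47·647 = 87743.45.
Real GDP 2022 (at 2011 prices) = 20.71·652 + 28.39·1098 + 23.39·1284 + 12.16·647 = 82575.42.
Deflator = Nominal/Real × 100 = 87743.45/82575.42 × 100 = 106.259.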